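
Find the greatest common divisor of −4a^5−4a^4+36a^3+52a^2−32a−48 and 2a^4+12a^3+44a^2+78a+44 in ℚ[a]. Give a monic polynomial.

By polynomial division,
  −4a^5−4a^4+36a^3+52a^2−32a−48 = (−2a+10)(2a^4+12a^3+44a^2+78a+44) + (4a^3−232a^2−724a−488)
  2a^4+12a^3+44a^2+78a+44 = ((1/2)a+32)(4a^3−232a^2−724a−488) + (7830a^2+23490a+15660)
  4a^3−232a^2−724a−488 = ((2/3915)a−122/3915)(7830a^2+23490a+15660) + (0)
Last nonzero remainder: 7830a^2+23490a+15660. Dividing through by 7830 gives the monic gcd a^2+3a+2.

a^2+3a+2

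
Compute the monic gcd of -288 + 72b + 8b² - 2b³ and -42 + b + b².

-6 + b

Apply the Euclidean algorithm:
  -2b³ + 8b² + 72b - 288 = (-2b + 10)(b² + b - 42) + (-22b + 132)
  b² + b - 42 = (-(1/22)b - 7/22)(-22b + 132) + (0)
Last nonzero remainder: -22b + 132. Dividing through by -22 gives the monic gcd b - 6.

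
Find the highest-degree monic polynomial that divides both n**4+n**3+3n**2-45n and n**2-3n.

n**2-3n

By polynomial division,
  n**4+n**3+3n**2-45n = (n**2+4n+15)(n**2-3n) + (0)
The last nonzero remainder n**2-3n is already monic.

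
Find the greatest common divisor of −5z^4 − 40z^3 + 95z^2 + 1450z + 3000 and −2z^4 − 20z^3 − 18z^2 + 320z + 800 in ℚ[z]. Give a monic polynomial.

z^3 + 14z^2 + 65z + 100

Apply the Euclidean algorithm:
  −5z^4 − 40z^3 + 95z^2 + 1450z + 3000 = (5/2)(−2z^4 − 20z^3 − 18z^2 + 320z + 800) + (10z^3 + 140z^2 + 650z + 1000)
  −2z^4 − 20z^3 − 18z^2 + 320z + 800 = (−(1/5)z + 4/5)(10z^3 + 140z^2 + 650z + 1000) + (0)
Last nonzero remainder: 10z^3 + 140z^2 + 650z + 1000. Dividing through by 10 gives the monic gcd z^3 + 14z^2 + 65z + 100.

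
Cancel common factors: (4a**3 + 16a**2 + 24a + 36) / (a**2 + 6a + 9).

(4a**2 + 4a + 12)/(a + 3)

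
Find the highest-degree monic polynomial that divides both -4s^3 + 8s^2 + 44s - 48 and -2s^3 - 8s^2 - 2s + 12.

s^2 + 2s - 3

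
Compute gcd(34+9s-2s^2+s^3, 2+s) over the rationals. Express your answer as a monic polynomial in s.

2+s

Repeated division with remainder:
  s^3-2s^2+9s+34 = (s^2-4s+17)(s+2) + (0)
The last nonzero remainder s+2 is already monic.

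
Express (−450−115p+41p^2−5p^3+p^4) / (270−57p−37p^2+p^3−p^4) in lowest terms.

By polynomial division,
  p^4−5p^3+41p^2−115p−450 = (−1)(−p^4+p^3−37p^2−57p+270) + (−4p^3+4p^2−172p−180)
  −p^4+p^3−37p^2−57p+270 = ((1/4)p)(−4p^3+4p^2−172p−180) + (6p^2−12p+270)
  −4p^3+4p^2−172p−180 = (−(2/3)p−2/3)(6p^2−12p+270) + (0)
Last nonzero remainder: 6p^2−12p+270. Dividing through by 6 gives the monic gcd p^2−2p+45.
Cancel p^2−2p+45 from numerator and denominator to get the reduced form.

(10+3p−p^2)/(−6+p+p^2)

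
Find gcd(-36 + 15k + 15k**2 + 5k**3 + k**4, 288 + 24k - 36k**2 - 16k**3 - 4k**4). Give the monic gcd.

36 + 21k + 6k**2 + k**3

By polynomial division,
  k**4 + 5k**3 + 15k**2 + 15k - 36 = (-1/4)(-4k**4 - 16k**3 - 36k**2 + 24k + 288) + (k**3 + 6k**2 + 21k + 36)
  -4k**4 - 16k**3 - 36k**2 + 24k + 288 = (-4k + 8)(k**3 + 6k**2 + 21k + 36) + (0)
The last nonzero remainder k**3 + 6k**2 + 21k + 36 is already monic.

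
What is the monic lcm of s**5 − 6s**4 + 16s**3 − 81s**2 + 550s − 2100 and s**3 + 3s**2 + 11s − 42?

s**6 − 8s**5 + 28s**4 − 113s**3 + 712s**2 − 3200s + 4200

Euclidean algorithm in ℚ[s]:
  s**5 − 6s**4 + 16s**3 − 81s**2 + 550s − 2100 = (s**2 − 9s + 32)(s**3 + 3s**2 + 11s − 42) + (−36s**2 − 180s − 756)
  s**3 + 3s**2 + 11s − 42 = (−(1/36)s + 1/18)(−36s**2 − 180s − 756) + (0)
Last nonzero remainder: −36s**2 − 180s − 756. Dividing through by −36 gives the monic gcd s**2 + 5s + 21.
Then lcm(f, g) = f·g / gcd(f, g); expanding and making the result monic gives the answer.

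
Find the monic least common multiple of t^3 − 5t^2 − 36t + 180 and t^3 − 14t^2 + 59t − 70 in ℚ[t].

t^5 − 14t^4 + 23t^3 + 434t^2 − 2124t + 2520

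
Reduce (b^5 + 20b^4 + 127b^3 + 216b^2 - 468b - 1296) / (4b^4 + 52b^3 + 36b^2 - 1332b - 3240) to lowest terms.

(b^2 + 2b - 8)/(4b - 20)

Repeated division with remainder:
  b^5 + 20b^4 + 127b^3 + 216b^2 - 468b - 1296 = ((1/4)b + 7/4)(4b^4 + 52b^3 + 36b^2 - 1332b - 3240) + (27b^3 + 486b^2 + 2673b + 4374)
  4b^4 + 52b^3 + 36b^2 - 1332b - 3240 = ((4/27)b - 20/27)(27b^3 + 486b^2 + 2673b + 4374) + (0)
Last nonzero remainder: 27b^3 + 486b^2 + 2673b + 4374. Dividing through by 27 gives the monic gcd b^3 + 18b^2 + 99b + 162.
Cancel b^3 + 18b^2 + 99b + 162 from numerator and denominator to get the reduced form.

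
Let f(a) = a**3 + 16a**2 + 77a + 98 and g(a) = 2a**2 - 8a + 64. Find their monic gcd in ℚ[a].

1

Repeated division with remainder:
  a**3 + 16a**2 + 77a + 98 = ((1/2)a + 10)(2a**2 - 8a + 64) + (125a - 542)
  2a**2 - 8a + 64 = ((2/125)a + 84/15625)(125a - 542) + (1045528/15625)
  125a - 542 = ((1953125/1045528)a - 4234375/522764)(1045528/15625) + (0)
The last nonzero remainder is the constant 1045528/15625, so the polynomials are coprime and gcd = 1.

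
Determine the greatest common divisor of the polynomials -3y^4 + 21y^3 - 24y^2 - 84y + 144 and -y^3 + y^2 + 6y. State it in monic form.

Repeated division with remainder:
  -3y^4 + 21y^3 - 24y^2 - 84y + 144 = (3y - 18)(-y^3 + y^2 + 6y) + (-24y^2 + 24y + 144)
  -y^3 + y^2 + 6y = ((1/24)y)(-24y^2 + 24y + 144) + (0)
Last nonzero remainder: -24y^2 + 24y + 144. Dividing through by -24 gives the monic gcd y^2 - y - 6.

y^2 - y - 6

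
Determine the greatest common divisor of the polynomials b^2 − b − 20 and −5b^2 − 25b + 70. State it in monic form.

1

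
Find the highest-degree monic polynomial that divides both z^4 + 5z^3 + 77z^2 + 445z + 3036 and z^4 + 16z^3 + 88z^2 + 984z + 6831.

z^2 - 4z + 69

Euclidean algorithm in ℚ[z]:
  z^4 + 5z^3 + 77z^2 + 445z + 3036 = (z^4 + 16z^3 + 88z^2 + 984z + 6831) + (-11z^3 - 11z^2 - 539z - 3795)
  z^4 + 16z^3 + 88z^2 + 984z + 6831 = (-(1/11)z - 15/11)(-11z^3 - 11z^2 - 539z - 3795) + (24z^2 - 96z + 1656)
  -11z^3 - 11z^2 - 539z - 3795 = (-(11/24)z - 55/24)(24z^2 - 96z + 1656) + (0)
Last nonzero remainder: 24z^2 - 96z + 1656. Dividing through by 24 gives the monic gcd z^2 - 4z + 69.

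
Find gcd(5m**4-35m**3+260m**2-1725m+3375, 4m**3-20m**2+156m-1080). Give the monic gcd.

m**2+m+45

Euclidean algorithm in ℚ[m]:
  5m**4-35m**3+260m**2-1725m+3375 = ((5/4)m-5/2)(4m**3-20m**2+156m-1080) + (15m**2+15m+675)
  4m**3-20m**2+156m-1080 = ((4/15)m-8/5)(15m**2+15m+675) + (0)
Last nonzero remainder: 15m**2+15m+675. Dividing through by 15 gives the monic gcd m**2+m+45.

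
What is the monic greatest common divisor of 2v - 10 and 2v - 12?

Euclidean algorithm in ℚ[v]:
  2v - 10 = (2v - 12) + (2)
  2v - 12 = (v - 6)(2) + (0)
The last nonzero remainder is the constant 2, so the polynomials are coprime and gcd = 1.

1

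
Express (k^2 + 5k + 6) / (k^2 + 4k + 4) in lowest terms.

(k + 3)/(k + 2)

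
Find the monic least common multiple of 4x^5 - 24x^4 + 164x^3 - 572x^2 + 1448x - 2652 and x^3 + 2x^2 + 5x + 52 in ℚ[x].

x^6 - 2x^5 + 17x^4 + 21x^3 - 210x^2 + 785x - 2652

Apply the Euclidean algorithm:
  4x^5 - 24x^4 + 164x^3 - 572x^2 + 1448x - 2652 = (4x^2 - 32x + 208)(x^3 + 2x^2 + 5x + 52) + (-1036x^2 + 2072x - 13468)
  x^3 + 2x^2 + 5x + 52 = (-(1/1036)x - 1/259)(-1036x^2 + 2072x - 13468) + (0)
Last nonzero remainder: -1036x^2 + 2072x - 13468. Dividing through by -1036 gives the monic gcd x^2 - 2x + 13.
Then lcm(f, g) = f·g / gcd(f, g); expanding and making the result monic gives the answer.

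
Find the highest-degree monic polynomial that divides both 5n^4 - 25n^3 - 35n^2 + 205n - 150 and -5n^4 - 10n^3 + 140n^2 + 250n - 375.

By polynomial division,
  5n^4 - 25n^3 - 35n^2 + 205n - 150 = (-1)(-5n^4 - 10n^3 + 140n^2 + 250n - 375) + (-35n^3 + 105n^2 + 455n - 525)
  -5n^4 - 10n^3 + 140n^2 + 250n - 375 = ((1/7)n + 5/7)(-35n^3 + 105n^2 + 455n - 525) + (0)
Last nonzero remainder: -35n^3 + 105n^2 + 455n - 525. Dividing through by -35 gives the monic gcd n^3 - 3n^2 - 13n + 15.

n^3 - 3n^2 - 13n + 15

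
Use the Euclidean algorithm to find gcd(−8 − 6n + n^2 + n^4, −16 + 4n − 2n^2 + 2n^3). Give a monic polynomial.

−8 + 2n − n^2 + n^3

Repeated division with remainder:
  n^4 + n^2 − 6n − 8 = ((1/2)n + 1/2)(2n^3 − 2n^2 + 4n − 16) + (0)
Last nonzero remainder: 2n^3 − 2n^2 + 4n − 16. Dividing through by 2 gives the monic gcd n^3 − n^2 + 2n − 8.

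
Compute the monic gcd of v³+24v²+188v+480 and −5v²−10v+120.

By polynomial division,
  v³+24v²+188v+480 = (−(1/5)v−22/5)(−5v²−10v+120) + (168v+1008)
  −5v²−10v+120 = (−(5/168)v+5/42)(168v+1008) + (0)
Last nonzero remainder: 168v+1008. Dividing through by 168 gives the monic gcd v+6.

v+6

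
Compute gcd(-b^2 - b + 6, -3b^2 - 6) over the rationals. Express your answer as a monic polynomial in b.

1

Repeated division with remainder:
  -b^2 - b + 6 = (1/3)(-3b^2 - 6) + (-b + 8)
  -3b^2 - 6 = (3b + 24)(-b + 8) + (-198)
  -b + 8 = ((1/198)b - 4/99)(-198) + (0)
The last nonzero remainder is the constant -198, so the polynomials are coprime and gcd = 1.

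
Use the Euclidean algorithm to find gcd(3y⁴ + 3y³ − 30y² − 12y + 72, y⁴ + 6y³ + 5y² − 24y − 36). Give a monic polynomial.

Euclidean algorithm in ℚ[y]:
  3y⁴ + 3y³ − 30y² − 12y + 72 = (3)(y⁴ + 6y³ + 5y² − 24y − 36) + (−15y³ − 45y² + 60y + 180)
  y⁴ + 6y³ + 5y² − 24y − 36 = (−(1/15)y − 1/5)(−15y³ − 45y² + 60y + 180) + (0)
Last nonzero remainder: −15y³ − 45y² + 60y + 180. Dividing through by −15 gives the monic gcd y³ + 3y² − 4y − 12.

y³ + 3y² − 4y − 12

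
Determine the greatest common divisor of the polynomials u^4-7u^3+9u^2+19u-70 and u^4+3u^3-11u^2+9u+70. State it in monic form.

Euclidean algorithm in ℚ[u]:
  u^4-7u^3+9u^2+19u-70 = (u^4+3u^3-11u^2+9u+70) + (-10u^3+20u^2+10u-140)
  u^4+3u^3-11u^2+9u+70 = (-(1/10)u-1/2)(-10u^3+20u^2+10u-140) + (0)
Last nonzero remainder: -10u^3+20u^2+10u-140. Dividing through by -10 gives the monic gcd u^3-2u^2-u+14.

u^3-2u^2-u+14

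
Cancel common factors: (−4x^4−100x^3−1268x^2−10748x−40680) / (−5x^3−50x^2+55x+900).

(4x^3+64x^2+692x+4520)/(5x^2+5x−100)

Repeated division with remainder:
  −4x^4−100x^3−1268x^2−10748x−40680 = ((4/5)x+12)(−5x^3−50x^2+55x+900) + (−712x^2−12128x−51480)
  −5x^3−50x^2+55x+900 = ((5/712)x−1565/31684)(−712x^2−12128x−51480) + (−(1445850/7921)x−13012650/7921)
  −712x^2−12128x−51480 = ((2819876/722925)x+4530812/144585)(−(1445850/7921)x−13012650/7921) + (0)
Last nonzero remainder: −(1445850/7921)x−13012650/7921. Dividing through by −1445850/7921 gives the monic gcd x+9.
Cancel x+9 from numerator and denominator to get the reduced form.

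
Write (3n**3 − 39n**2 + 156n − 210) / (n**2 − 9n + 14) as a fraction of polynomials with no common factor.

(3n**2 − 18n + 30)/(n − 2)

By polynomial division,
  3n**3 − 39n**2 + 156n − 210 = (3n − 12)(n**2 − 9n + 14) + (6n − 42)
  n**2 − 9n + 14 = ((1/6)n − 1/3)(6n − 42) + (0)
Last nonzero remainder: 6n − 42. Dividing through by 6 gives the monic gcd n − 7.
Cancel n − 7 from numerator and denominator to get the reduced form.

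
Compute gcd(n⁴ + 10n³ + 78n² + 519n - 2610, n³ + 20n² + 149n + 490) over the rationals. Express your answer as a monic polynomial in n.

n + 10

Repeated division with remainder:
  n⁴ + 10n³ + 78n² + 519n - 2610 = (n - 10)(n³ + 20n² + 149n + 490) + (129n² + 1519n + 2290)
  n³ + 20n² + 149n + 490 = ((1/129)n + 1061/16641)(129n² + 1519n + 2290) + ((572440/16641)n + 5724400/16641)
  129n² + 1519n + 2290 = ((2146689/572440)n + 3810789/572440)((572440/16641)n + 5724400/16641) + (0)
Last nonzero remainder: (572440/16641)n + 5724400/16641. Dividing through by 572440/16641 gives the monic gcd n + 10.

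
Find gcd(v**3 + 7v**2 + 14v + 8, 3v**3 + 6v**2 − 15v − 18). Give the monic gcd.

v + 1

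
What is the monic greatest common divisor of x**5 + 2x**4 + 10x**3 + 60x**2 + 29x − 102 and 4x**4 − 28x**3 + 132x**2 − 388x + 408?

Euclidean algorithm in ℚ[x]:
  x**5 + 2x**4 + 10x**3 + 60x**2 + 29x − 102 = ((1/4)x + 9/4)(4x**4 − 28x**3 + 132x**2 − 388x + 408) + (40x**3 − 140x**2 + 800x − 1020)
  4x**4 − 28x**3 + 132x**2 − 388x + 408 = ((1/10)x − 7/20)(40x**3 − 140x**2 + 800x − 1020) + (3x**2 − 6x + 51)
  40x**3 − 140x**2 + 800x − 1020 = ((40/3)x − 20)(3x**2 − 6x + 51) + (0)
Last nonzero remainder: 3x**2 − 6x + 51. Dividing through by 3 gives the monic gcd x**2 − 2x + 17.

x**2 − 2x + 17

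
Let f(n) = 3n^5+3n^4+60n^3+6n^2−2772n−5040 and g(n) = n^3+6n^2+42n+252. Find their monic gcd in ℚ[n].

n^2+42

By polynomial division,
  3n^5+3n^4+60n^3+6n^2−2772n−5040 = (3n^2−15n+24)(n^3+6n^2+42n+252) + (−264n^2−11088)
  n^3+6n^2+42n+252 = (−(1/264)n−1/44)(−264n^2−11088) + (0)
Last nonzero remainder: −264n^2−11088. Dividing through by −264 gives the monic gcd n^2+42.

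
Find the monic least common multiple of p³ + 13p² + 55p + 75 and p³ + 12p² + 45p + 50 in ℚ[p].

Apply the Euclidean algorithm:
  p³ + 13p² + 55p + 75 = (p³ + 12p² + 45p + 50) + (p² + 10p + 25)
  p³ + 12p² + 45p + 50 = (p + 2)(p² + 10p + 25) + (0)
The last nonzero remainder p² + 10p + 25 is already monic.
Then lcm(f, g) = f·g / gcd(f, g); expanding and making the result monic gives the answer.

p⁴ + 15p³ + 81p² + 185p + 150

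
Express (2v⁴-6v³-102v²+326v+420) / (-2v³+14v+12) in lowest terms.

Euclidean algorithm in ℚ[v]:
  2v⁴-6v³-102v²+326v+420 = (-v+3)(-2v³+14v+12) + (-88v²+296v+384)
  -2v³+14v+12 = ((1/44)v+37/484)(-88v²+296v+384) + (-(2100/121)v-2100/121)
  -88v²+296v+384 = ((2662/525)v-3872/175)(-(2100/121)v-2100/121) + (0)
Last nonzero remainder: -(2100/121)v-2100/121. Dividing through by -2100/121 gives the monic gcd v+1.
Cancel v+1 from numerator and denominator to get the reduced form.

(-v³+4v²+47v-210)/(v²-v-6)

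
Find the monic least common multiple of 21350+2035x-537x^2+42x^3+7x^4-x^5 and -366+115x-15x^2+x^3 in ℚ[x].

By polynomial division,
  -x^5+7x^4+42x^3-537x^2+2035x+21350 = (-x^2-8x+37)(x^3-15x^2+115x-366) + (572x^2-5148x+34892)
  x^3-15x^2+115x-366 = ((1/572)x-3/286)(572x^2-5148x+34892) + (0)
Last nonzero remainder: 572x^2-5148x+34892. Dividing through by 572 gives the monic gcd x^2-9x+61.
Then lcm(f, g) = f·g / gcd(f, g); expanding and making the result monic gives the answer.

128100-9140x-5257x^2+789x^3-13x^5+x^6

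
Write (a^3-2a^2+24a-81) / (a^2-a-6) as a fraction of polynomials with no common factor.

(a^2+a+27)/(a+2)

Apply the Euclidean algorithm:
  a^3-2a^2+24a-81 = (a-1)(a^2-a-6) + (29a-87)
  a^2-a-6 = ((1/29)a+2/29)(29a-87) + (0)
Last nonzero remainder: 29a-87. Dividing through by 29 gives the monic gcd a-3.
Cancel a-3 from numerator and denominator to get the reduced form.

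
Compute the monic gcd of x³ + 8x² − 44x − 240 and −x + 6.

x − 6

Repeated division with remainder:
  x³ + 8x² − 44x − 240 = (−x² − 14x − 40)(−x + 6) + (0)
Last nonzero remainder: −x + 6. Dividing through by −1 gives the monic gcd x − 6.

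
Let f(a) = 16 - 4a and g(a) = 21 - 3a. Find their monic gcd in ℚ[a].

Euclidean algorithm in ℚ[a]:
  -4a + 16 = (4/3)(-3a + 21) + (-12)
  -3a + 21 = ((1/4)a - 7/4)(-12) + (0)
The last nonzero remainder is the constant -12, so the polynomials are coprime and gcd = 1.

1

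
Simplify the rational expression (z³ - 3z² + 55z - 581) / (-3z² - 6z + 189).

(-z² - 4z - 83)/(3z + 27)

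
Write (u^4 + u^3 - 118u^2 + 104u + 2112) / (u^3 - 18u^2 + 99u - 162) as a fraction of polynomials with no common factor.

By polynomial division,
  u^4 + u^3 - 118u^2 + 104u + 2112 = (u + 19)(u^3 - 18u^2 + 99u - 162) + (125u^2 - 1615u + 5190)
  u^3 - 18u^2 + 99u - 162 = ((1/125)u - 127/3125)(125u^2 - 1615u + 5190) + (-(5096/625)u + 30576/625)
  125u^2 - 1615u + 5190 = (-(78125/5096)u + 540625/5096)(-(5096/625)u + 30576/625) + (0)
Last nonzero remainder: -(5096/625)u + 30576/625. Dividing through by -5096/625 gives the monic gcd u - 6.
Cancel u - 6 from numerator and denominator to get the reduced form.

(u^3 + 7u^2 - 76u - 352)/(u^2 - 12u + 27)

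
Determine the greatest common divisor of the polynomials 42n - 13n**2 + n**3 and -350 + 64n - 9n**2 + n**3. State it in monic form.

-7 + n

Euclidean algorithm in ℚ[n]:
  n**3 - 13n**2 + 42n = (n**3 - 9n**2 + 64n - 350) + (-4n**2 - 22n + 350)
  n**3 - 9n**2 + 64n - 350 = (-(1/4)n + 29/8)(-4n**2 - 22n + 350) + ((925/4)n - 6475/4)
  -4n**2 - 22n + 350 = (-(16/925)n - 8/37)((925/4)n - 6475/4) + (0)
Last nonzero remainder: (925/4)n - 6475/4. Dividing through by 925/4 gives the monic gcd n - 7.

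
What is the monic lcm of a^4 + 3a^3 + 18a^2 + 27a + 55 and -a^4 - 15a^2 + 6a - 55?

a^6 + 2a^5 + 20a^4 + 24a^3 + 118a^2 + 80a + 275

By polynomial division,
  a^4 + 3a^3 + 18a^2 + 27a + 55 = (-1)(-a^4 - 15a^2 + 6a - 55) + (3a^3 + 3a^2 + 33a)
  -a^4 - 15a^2 + 6a - 55 = (-(1/3)a + 1/3)(3a^3 + 3a^2 + 33a) + (-5a^2 - 5a - 55)
  3a^3 + 3a^2 + 33a = (-(3/5)a)(-5a^2 - 5a - 55) + (0)
Last nonzero remainder: -5a^2 - 5a - 55. Dividing through by -5 gives the monic gcd a^2 + a + 11.
Then lcm(f, g) = f·g / gcd(f, g); expanding and making the result monic gives the answer.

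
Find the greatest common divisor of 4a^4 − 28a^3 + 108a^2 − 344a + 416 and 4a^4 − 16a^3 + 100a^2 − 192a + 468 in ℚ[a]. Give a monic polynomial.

a^2 − a + 13

Repeated division with remainder:
  4a^4 − 28a^3 + 108a^2 − 344a + 416 = (4a^4 − 16a^3 + 100a^2 − 192a + 468) + (−12a^3 + 8a^2 − 152a − 52)
  4a^4 − 16a^3 + 100a^2 − 192a + 468 = (−(1/3)a + 10/9)(−12a^3 + 8a^2 − 152a − 52) + ((364/9)a^2 − (364/9)a + 4732/9)
  −12a^3 + 8a^2 − 152a − 52 = (−(27/91)a − 9/91)((364/9)a^2 − (364/9)a + 4732/9) + (0)
Last nonzero remainder: (364/9)a^2 − (364/9)a + 4732/9. Dividing through by 364/9 gives the monic gcd a^2 − a + 13.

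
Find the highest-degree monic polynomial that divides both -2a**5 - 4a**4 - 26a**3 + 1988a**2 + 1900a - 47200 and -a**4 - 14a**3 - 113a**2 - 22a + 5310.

a**3 + 5a**2 + 68a - 590

Repeated division with remainder:
  -2a**5 - 4a**4 - 26a**3 + 1988a**2 + 1900a - 47200 = (2a - 24)(-a**4 - 14a**3 - 113a**2 - 22a + 5310) + (-136a**3 - 680a**2 - 9248a + 80240)
  -a**4 - 14a**3 - 113a**2 - 22a + 5310 = ((1/136)a + 9/136)(-136a**3 - 680a**2 - 9248a + 80240) + (0)
Last nonzero remainder: -136a**3 - 680a**2 - 9248a + 80240. Dividing through by -136 gives the monic gcd a**3 + 5a**2 + 68a - 590.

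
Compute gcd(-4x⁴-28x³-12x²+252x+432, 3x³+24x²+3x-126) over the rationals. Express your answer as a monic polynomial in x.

Euclidean algorithm in ℚ[x]:
  -4x⁴-28x³-12x²+252x+432 = (-(4/3)x+4/3)(3x³+24x²+3x-126) + (-40x²+80x+600)
  3x³+24x²+3x-126 = (-(3/40)x-3/4)(-40x²+80x+600) + (108x+324)
  -40x²+80x+600 = (-(10/27)x+50/27)(108x+324) + (0)
Last nonzero remainder: 108x+324. Dividing through by 108 gives the monic gcd x+3.

x+3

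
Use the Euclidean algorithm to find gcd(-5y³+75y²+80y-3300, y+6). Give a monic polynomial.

y+6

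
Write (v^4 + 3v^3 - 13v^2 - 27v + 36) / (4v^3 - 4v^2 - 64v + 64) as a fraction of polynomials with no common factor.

(v^2 - 9)/(4v - 16)

By polynomial division,
  v^4 + 3v^3 - 13v^2 - 27v + 36 = ((1/4)v + 1)(4v^3 - 4v^2 - 64v + 64) + (7v^2 + 21v - 28)
  4v^3 - 4v^2 - 64v + 64 = ((4/7)v - 16/7)(7v^2 + 21v - 28) + (0)
Last nonzero remainder: 7v^2 + 21v - 28. Dividing through by 7 gives the monic gcd v^2 + 3v - 4.
Cancel v^2 + 3v - 4 from numerator and denominator to get the reduced form.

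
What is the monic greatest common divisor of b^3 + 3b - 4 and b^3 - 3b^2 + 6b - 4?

Euclidean algorithm in ℚ[b]:
  b^3 + 3b - 4 = (b^3 - 3b^2 + 6b - 4) + (3b^2 - 3b)
  b^3 - 3b^2 + 6b - 4 = ((1/3)b - 2/3)(3b^2 - 3b) + (4b - 4)
  3b^2 - 3b = ((3/4)b)(4b - 4) + (0)
Last nonzero remainder: 4b - 4. Dividing through by 4 gives the monic gcd b - 1.

b - 1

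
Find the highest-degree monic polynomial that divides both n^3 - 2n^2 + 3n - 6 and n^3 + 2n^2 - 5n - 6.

n - 2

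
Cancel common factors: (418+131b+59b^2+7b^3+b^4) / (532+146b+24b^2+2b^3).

Euclidean algorithm in ℚ[b]:
  b^4+7b^3+59b^2+131b+418 = ((1/2)b−5/2)(2b^3+24b^2+146b+532) + (46b^2+230b+1748)
  2b^3+24b^2+146b+532 = ((1/23)b+7/23)(46b^2+230b+1748) + (0)
Last nonzero remainder: 46b^2+230b+1748. Dividing through by 46 gives the monic gcd b^2+5b+38.
Cancel b^2+5b+38 from numerator and denominator to get the reduced form.

(11+2b+b^2)/(14+2b)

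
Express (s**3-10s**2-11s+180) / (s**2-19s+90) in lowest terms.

Apply the Euclidean algorithm:
  s**3-10s**2-11s+180 = (s+9)(s**2-19s+90) + (70s-630)
  s**2-19s+90 = ((1/70)s-1/7)(70s-630) + (0)
Last nonzero remainder: 70s-630. Dividing through by 70 gives the monic gcd s-9.
Cancel s-9 from numerator and denominator to get the reduced form.

(s**2-s-20)/(s-10)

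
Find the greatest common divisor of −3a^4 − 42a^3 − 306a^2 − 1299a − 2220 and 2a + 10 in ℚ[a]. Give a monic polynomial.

a + 5

By polynomial division,
  −3a^4 − 42a^3 − 306a^2 − 1299a − 2220 = (−(3/2)a^3 − (27/2)a^2 − (171/2)a − 222)(2a + 10) + (0)
Last nonzero remainder: 2a + 10. Dividing through by 2 gives the monic gcd a + 5.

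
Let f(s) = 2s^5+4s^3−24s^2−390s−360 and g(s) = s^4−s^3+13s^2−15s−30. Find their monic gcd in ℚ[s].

s^3+s^2+15s+15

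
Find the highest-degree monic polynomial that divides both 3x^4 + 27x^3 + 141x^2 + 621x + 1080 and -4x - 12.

By polynomial division,
  3x^4 + 27x^3 + 141x^2 + 621x + 1080 = (-(3/4)x^3 - (9/2)x^2 - (87/4)x - 90)(-4x - 12) + (0)
Last nonzero remainder: -4x - 12. Dividing through by -4 gives the monic gcd x + 3.

x + 3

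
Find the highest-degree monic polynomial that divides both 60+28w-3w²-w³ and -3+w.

Apply the Euclidean algorithm:
  -w³-3w²+28w+60 = (-w²-6w+10)(w-3) + (90)
  w-3 = ((1/90)w-1/30)(90) + (0)
The last nonzero remainder is the constant 90, so the polynomials are coprime and gcd = 1.

1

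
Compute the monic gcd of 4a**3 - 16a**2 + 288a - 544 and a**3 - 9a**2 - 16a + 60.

Repeated division with remainder:
  4a**3 - 16a**2 + 288a - 544 = (4)(a**3 - 9a**2 - 16a + 60) + (20a**2 + 352a - 784)
  a**3 - 9a**2 - 16a + 60 = ((1/20)a - 133/100)(20a**2 + 352a - 784) + ((12284/25)a - 24568/25)
  20a**2 + 352a - 784 = ((125/3071)a + 2450/3071)((12284/25)a - 24568/25) + (0)
Last nonzero remainder: (12284/25)a - 24568/25. Dividing through by 12284/25 gives the monic gcd a - 2.

a - 2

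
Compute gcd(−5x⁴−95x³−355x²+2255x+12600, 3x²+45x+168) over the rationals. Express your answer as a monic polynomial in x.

By polynomial division,
  −5x⁴−95x³−355x²+2255x+12600 = (−(5/3)x²−(20/3)x+75)(3x²+45x+168) + (0)
Last nonzero remainder: 3x²+45x+168. Dividing through by 3 gives the monic gcd x²+15x+56.

x²+15x+56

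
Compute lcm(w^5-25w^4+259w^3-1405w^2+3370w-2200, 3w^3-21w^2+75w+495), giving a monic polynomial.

w^6-22w^5+184w^4-628w^3-845w^2+7910w-6600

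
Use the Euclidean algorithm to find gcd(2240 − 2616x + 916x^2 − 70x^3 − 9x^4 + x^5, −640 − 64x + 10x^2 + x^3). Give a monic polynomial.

−80 + 2x + x^2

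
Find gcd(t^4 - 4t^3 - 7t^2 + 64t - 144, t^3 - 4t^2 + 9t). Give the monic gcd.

Repeated division with remainder:
  t^4 - 4t^3 - 7t^2 + 64t - 144 = (t)(t^3 - 4t^2 + 9t) + (-16t^2 + 64t - 144)
  t^3 - 4t^2 + 9t = (-(1/16)t)(-16t^2 + 64t - 144) + (0)
Last nonzero remainder: -16t^2 + 64t - 144. Dividing through by -16 gives the monic gcd t^2 - 4t + 9.

t^2 - 4t + 9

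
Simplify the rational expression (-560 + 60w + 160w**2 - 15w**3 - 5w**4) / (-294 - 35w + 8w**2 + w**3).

(-80 + 20w + 20w**2 - 5w**3)/(-42 + w + w**2)

Apply the Euclidean algorithm:
  -5w**4 - 15w**3 + 160w**2 + 60w - 560 = (-5w + 25)(w**3 + 8w**2 - 35w - 294) + (-215w**2 - 535w + 6790)
  w**3 + 8w**2 - 35w - 294 = (-(1/215)w - 237/9245)(-215w**2 - 535w + 6790) + (-(31680/1849)w - 221760/1849)
  -215w**2 - 535w + 6790 = ((79507/6336)w - 179353/3168)(-(31680/1849)w - 221760/1849) + (0)
Last nonzero remainder: -(31680/1849)w - 221760/1849. Dividing through by -31680/1849 gives the monic gcd w + 7.
Cancel w + 7 from numerator and denominator to get the reduced form.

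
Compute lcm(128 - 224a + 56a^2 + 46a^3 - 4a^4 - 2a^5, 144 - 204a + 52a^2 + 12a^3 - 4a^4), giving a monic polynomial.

Apply the Euclidean algorithm:
  -2a^5 - 4a^4 + 46a^3 + 56a^2 - 224a + 128 = ((1/2)a + 5/2)(-4a^4 + 12a^3 + 52a^2 - 204a + 144) + (-10a^3 + 28a^2 + 214a - 232)
  -4a^4 + 12a^3 + 52a^2 - 204a + 144 = ((2/5)a - 2/25)(-10a^3 + 28a^2 + 214a - 232) + (-(784/25)a^2 - (2352/25)a + 3136/25)
  -10a^3 + 28a^2 + 214a - 232 = ((125/392)a - 725/392)(-(784/25)a^2 - (2352/25)a + 3136/25) + (0)
Last nonzero remainder: -(784/25)a^2 - (2352/25)a + 3136/25. Dividing through by -784/25 gives the monic gcd a^2 + 3a - 4.
Then lcm(f, g) = f·g / gcd(f, g); expanding and making the result monic gives the answer.

-576 + 1392a - 988a^2 + 73a^3 + 128a^4 - 26a^5 - 4a^6 + a^7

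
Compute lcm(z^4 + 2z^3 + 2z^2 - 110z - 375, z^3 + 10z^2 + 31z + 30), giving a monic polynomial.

Euclidean algorithm in ℚ[z]:
  z^4 + 2z^3 + 2z^2 - 110z - 375 = (z - 8)(z^3 + 10z^2 + 31z + 30) + (51z^2 + 108z - 135)
  z^3 + 10z^2 + 31z + 30 = ((1/51)z + 134/867)(51z^2 + 108z - 135) + ((4900/289)z + 14700/289)
  51z^2 + 108z - 135 = ((14739/4900)z - 2601/980)((4900/289)z + 14700/289) + (0)
Last nonzero remainder: (4900/289)z + 14700/289. Dividing through by 4900/289 gives the monic gcd z + 3.
Then lcm(f, g) = f·g / gcd(f, g); expanding and making the result monic gives the answer.

z^6 + 9z^5 + 26z^4 - 76z^3 - 1125z^2 - 3725z - 3750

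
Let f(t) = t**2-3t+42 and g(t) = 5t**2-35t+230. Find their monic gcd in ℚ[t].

Euclidean algorithm in ℚ[t]:
  t**2-3t+42 = (1/5)(5t**2-35t+230) + (4t-4)
  5t**2-35t+230 = ((5/4)t-15/2)(4t-4) + (200)
  4t-4 = ((1/50)t-1/50)(200) + (0)
The last nonzero remainder is the constant 200, so the polynomials are coprime and gcd = 1.

1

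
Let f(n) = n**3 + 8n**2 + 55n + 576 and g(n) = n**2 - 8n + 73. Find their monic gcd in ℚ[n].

1

Repeated division with remainder:
  n**3 + 8n**2 + 55n + 576 = (n + 16)(n**2 - 8n + 73) + (110n - 592)
  n**2 - 8n + 73 = ((1/110)n - 72/3025)(110n - 592) + (178201/3025)
  110n - 592 = ((332750/178201)n - 1790800/178201)(178201/3025) + (0)
The last nonzero remainder is the constant 178201/3025, so the polynomials are coprime and gcd = 1.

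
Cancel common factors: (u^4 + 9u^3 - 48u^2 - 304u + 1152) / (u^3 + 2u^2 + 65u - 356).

Apply the Euclidean algorithm:
  u^4 + 9u^3 - 48u^2 - 304u + 1152 = (u + 7)(u^3 + 2u^2 + 65u - 356) + (-127u^2 - 403u + 3644)
  u^3 + 2u^2 + 65u - 356 = (-(1/127)u + 149/16129)(-127u^2 - 403u + 3644) + ((1571220/16129)u - 6284880/16129)
  -127u^2 - 403u + 3644 = (-(2048383/1571220)u - 14693519/1571220)((1571220/16129)u - 6284880/16129) + (0)
Last nonzero remainder: (1571220/16129)u - 6284880/16129. Dividing through by 1571220/16129 gives the monic gcd u - 4.
Cancel u - 4 from numerator and denominator to get the reduced form.

(u^3 + 13u^2 + 4u - 288)/(u^2 + 6u + 89)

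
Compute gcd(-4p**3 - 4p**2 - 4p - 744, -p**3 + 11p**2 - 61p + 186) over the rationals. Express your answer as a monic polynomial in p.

By polynomial division,
  -4p**3 - 4p**2 - 4p - 744 = (4)(-p**3 + 11p**2 - 61p + 186) + (-48p**2 + 240p - 1488)
  -p**3 + 11p**2 - 61p + 186 = ((1/48)p - 1/8)(-48p**2 + 240p - 1488) + (0)
Last nonzero remainder: -48p**2 + 240p - 1488. Dividing through by -48 gives the monic gcd p**2 - 5p + 31.

p**2 - 5p + 31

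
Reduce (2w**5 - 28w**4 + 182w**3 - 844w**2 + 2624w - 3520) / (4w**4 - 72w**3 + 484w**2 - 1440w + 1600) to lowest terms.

Euclidean algorithm in ℚ[w]:
  2w**5 - 28w**4 + 182w**3 - 844w**2 + 2624w - 3520 = ((1/2)w + 2)(4w**4 - 72w**3 + 484w**2 - 1440w + 1600) + (84w**3 - 1092w**2 + 4704w - 6720)
  4w**4 - 72w**3 + 484w**2 - 1440w + 1600 = ((1/21)w - 5/21)(84w**3 - 1092w**2 + 4704w - 6720) + (0)
Last nonzero remainder: 84w**3 - 1092w**2 + 4704w - 6720. Dividing through by 84 gives the monic gcd w**3 - 13w**2 + 56w - 80.
Cancel w**3 - 13w**2 + 56w - 80 from numerator and denominator to get the reduced form.

(w**2 - w + 22)/(2w - 10)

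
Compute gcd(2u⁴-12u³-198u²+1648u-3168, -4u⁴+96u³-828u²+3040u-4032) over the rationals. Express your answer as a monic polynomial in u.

u³-17u²+88u-144

Apply the Euclidean algorithm:
  2u⁴-12u³-198u²+1648u-3168 = (-1/2)(-4u⁴+96u³-828u²+3040u-4032) + (36u³-612u²+3168u-5184)
  -4u⁴+96u³-828u²+3040u-4032 = (-(1/9)u+7/9)(36u³-612u²+3168u-5184) + (0)
Last nonzero remainder: 36u³-612u²+3168u-5184. Dividing through by 36 gives the monic gcd u³-17u²+88u-144.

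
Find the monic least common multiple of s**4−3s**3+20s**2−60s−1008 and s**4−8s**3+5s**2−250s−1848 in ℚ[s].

s**5−14s**4+53s**3−280s**2−348s+11088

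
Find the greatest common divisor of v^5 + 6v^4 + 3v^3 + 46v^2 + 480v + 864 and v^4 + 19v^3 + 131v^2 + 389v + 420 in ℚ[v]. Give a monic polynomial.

Repeated division with remainder:
  v^5 + 6v^4 + 3v^3 + 46v^2 + 480v + 864 = (v - 13)(v^4 + 19v^3 + 131v^2 + 389v + 420) + (119v^3 + 1360v^2 + 5117v + 6324)
  v^4 + 19v^3 + 131v^2 + 389v + 420 = ((1/119)v + 53/833)(119v^3 + 1360v^2 + 5117v + 6324) + ((72/49)v^2 + (72/7)v + 864/49)
  119v^3 + 1360v^2 + 5117v + 6324 = ((5831/72)v + 25823/72)((72/49)v^2 + (72/7)v + 864/49) + (0)
Last nonzero remainder: (72/49)v^2 + (72/7)v + 864/49. Dividing through by 72/49 gives the monic gcd v^2 + 7v + 12.

v^2 + 7v + 12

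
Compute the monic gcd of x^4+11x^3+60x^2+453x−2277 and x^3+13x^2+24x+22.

Repeated division with remainder:
  x^4+11x^3+60x^2+453x−2277 = (x−2)(x^3+13x^2+24x+22) + (62x^2+479x−2233)
  x^3+13x^2+24x+22 = ((1/62)x+327/3844)(62x^2+479x−2233) + ((74069/3844)x+814759/3844)
  62x^2+479x−2233 = ((238328/74069)x−780332/74069)((74069/3844)x+814759/3844) + (0)
Last nonzero remainder: (74069/3844)x+814759/3844. Dividing through by 74069/3844 gives the monic gcd x+11.

x+11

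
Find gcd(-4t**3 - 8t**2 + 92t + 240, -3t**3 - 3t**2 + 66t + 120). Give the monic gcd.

t**2 - t - 20

Repeated division with remainder:
  -4t**3 - 8t**2 + 92t + 240 = (4/3)(-3t**3 - 3t**2 + 66t + 120) + (-4t**2 + 4t + 80)
  -3t**3 - 3t**2 + 66t + 120 = ((3/4)t + 3/2)(-4t**2 + 4t + 80) + (0)
Last nonzero remainder: -4t**2 + 4t + 80. Dividing through by -4 gives the monic gcd t**2 - t - 20.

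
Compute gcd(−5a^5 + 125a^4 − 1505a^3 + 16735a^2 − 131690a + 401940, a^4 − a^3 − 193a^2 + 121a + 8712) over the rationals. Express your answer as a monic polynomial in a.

a^2 − 20a + 99

Apply the Euclidean algorithm:
  −5a^5 + 125a^4 − 1505a^3 + 16735a^2 − 131690a + 401940 = (−5a + 120)(a^4 − a^3 − 193a^2 + 121a + 8712) + (−2350a^3 + 40500a^2 − 102650a − 643500)
  a^4 − a^3 − 193a^2 + 121a + 8712 = (−(1/2350)a − 763/110450)(−2350a^3 + 40500a^2 − 102650a − 643500) + ((95202/2209)a^2 − (1904040/2209)a + 9424998/2209)
  −2350a^3 + 40500a^2 − 102650a − 643500 = (−(2595575/47601)a − 7179250/47601)((95202/2209)a^2 − (1904040/2209)a + 9424998/2209) + (0)
Last nonzero remainder: (95202/2209)a^2 − (1904040/2209)a + 9424998/2209. Dividing through by 95202/2209 gives the monic gcd a^2 − 20a + 99.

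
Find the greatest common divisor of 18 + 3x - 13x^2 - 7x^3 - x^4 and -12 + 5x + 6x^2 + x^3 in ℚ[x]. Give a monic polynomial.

By polynomial division,
  -x^4 - 7x^3 - 13x^2 + 3x + 18 = (-x - 1)(x^3 + 6x^2 + 5x - 12) + (-2x^2 - 4x + 6)
  x^3 + 6x^2 + 5x - 12 = (-(1/2)x - 2)(-2x^2 - 4x + 6) + (0)
Last nonzero remainder: -2x^2 - 4x + 6. Dividing through by -2 gives the monic gcd x^2 + 2x - 3.

-3 + 2x + x^2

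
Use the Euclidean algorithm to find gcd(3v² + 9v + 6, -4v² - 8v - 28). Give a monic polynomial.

1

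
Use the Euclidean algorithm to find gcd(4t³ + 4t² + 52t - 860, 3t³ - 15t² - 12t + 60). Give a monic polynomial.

Euclidean algorithm in ℚ[t]:
  4t³ + 4t² + 52t - 860 = (4/3)(3t³ - 15t² - 12t + 60) + (24t² + 68t - 940)
  3t³ - 15t² - 12t + 60 = ((1/8)t - 47/48)(24t² + 68t - 940) + ((2065/12)t - 10325/12)
  24t² + 68t - 940 = ((288/2065)t + 2256/2065)((2065/12)t - 10325/12) + (0)
Last nonzero remainder: (2065/12)t - 10325/12. Dividing through by 2065/12 gives the monic gcd t - 5.

t - 5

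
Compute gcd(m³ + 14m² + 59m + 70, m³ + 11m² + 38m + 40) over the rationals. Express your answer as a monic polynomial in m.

m² + 7m + 10

By polynomial division,
  m³ + 14m² + 59m + 70 = (m³ + 11m² + 38m + 40) + (3m² + 21m + 30)
  m³ + 11m² + 38m + 40 = ((1/3)m + 4/3)(3m² + 21m + 30) + (0)
Last nonzero remainder: 3m² + 21m + 30. Dividing through by 3 gives the monic gcd m² + 7m + 10.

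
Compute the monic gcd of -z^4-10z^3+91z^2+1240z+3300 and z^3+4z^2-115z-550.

z^3+4z^2-115z-550

Apply the Euclidean algorithm:
  -z^4-10z^3+91z^2+1240z+3300 = (-z-6)(z^3+4z^2-115z-550) + (0)
The last nonzero remainder z^3+4z^2-115z-550 is already monic.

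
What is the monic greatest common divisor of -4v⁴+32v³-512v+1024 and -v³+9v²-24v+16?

v²-8v+16

Euclidean algorithm in ℚ[v]:
  -4v⁴+32v³-512v+1024 = (4v+4)(-v³+9v²-24v+16) + (60v²-480v+960)
  -v³+9v²-24v+16 = (-(1/60)v+1/60)(60v²-480v+960) + (0)
Last nonzero remainder: 60v²-480v+960. Dividing through by 60 gives the monic gcd v²-8v+16.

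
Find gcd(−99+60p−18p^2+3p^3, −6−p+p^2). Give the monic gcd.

−3+p

Euclidean algorithm in ℚ[p]:
  3p^3−18p^2+60p−99 = (3p−15)(p^2−p−6) + (63p−189)
  p^2−p−6 = ((1/63)p+2/63)(63p−189) + (0)
Last nonzero remainder: 63p−189. Dividing through by 63 gives the monic gcd p−3.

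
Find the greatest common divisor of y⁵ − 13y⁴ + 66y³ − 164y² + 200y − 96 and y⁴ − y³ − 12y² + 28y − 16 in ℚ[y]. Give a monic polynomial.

By polynomial division,
  y⁵ − 13y⁴ + 66y³ − 164y² + 200y − 96 = (y − 12)(y⁴ − y³ − 12y² + 28y − 16) + (66y³ − 336y² + 552y − 288)
  y⁴ − y³ − 12y² + 28y − 16 = ((1/66)y + 15/242)(66y³ − 336y² + 552y − 288) + ((56/121)y² − (224/121)y + 224/121)
  66y³ − 336y² + 552y − 288 = ((3993/28)y − 1089/7)((56/121)y² − (224/121)y + 224/121) + (0)
Last nonzero remainder: (56/121)y² − (224/121)y + 224/121. Dividing through by 56/121 gives the monic gcd y² − 4y + 4.

y² − 4y + 4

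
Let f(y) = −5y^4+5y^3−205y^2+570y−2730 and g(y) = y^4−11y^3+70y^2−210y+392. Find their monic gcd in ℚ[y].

y^2−4y+14

Repeated division with remainder:
  −5y^4+5y^3−205y^2+570y−2730 = (−5)(y^4−11y^3+70y^2−210y+392) + (−50y^3+145y^2−480y−770)
  y^4−11y^3+70y^2−210y+392 = (−(1/50)y+81/500)(−50y^3+145y^2−480y−770) + ((3691/100)y^2−(3691/25)y+25837/50)
  −50y^3+145y^2−480y−770 = (−(5000/3691)y−5500/3691)((3691/100)y^2−(3691/25)y+25837/50) + (0)
Last nonzero remainder: (3691/100)y^2−(3691/25)y+25837/50. Dividing through by 3691/100 gives the monic gcd y^2−4y+14.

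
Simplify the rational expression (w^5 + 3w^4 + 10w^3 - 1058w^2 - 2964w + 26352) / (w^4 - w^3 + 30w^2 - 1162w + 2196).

(w^2 + 2w - 24)/(w - 2)

Apply the Euclidean algorithm:
  w^5 + 3w^4 + 10w^3 - 1058w^2 - 2964w + 26352 = (w + 4)(w^4 - w^3 + 30w^2 - 1162w + 2196) + (-16w^3 - 16w^2 - 512w + 17568)
  w^4 - w^3 + 30w^2 - 1162w + 2196 = (-(1/16)w + 1/8)(-16w^3 - 16w^2 - 512w + 17568) + (0)
Last nonzero remainder: -16w^3 - 16w^2 - 512w + 17568. Dividing through by -16 gives the monic gcd w^3 + w^2 + 32w - 1098.
Cancel w^3 + w^2 + 32w - 1098 from numerator and denominator to get the reduced form.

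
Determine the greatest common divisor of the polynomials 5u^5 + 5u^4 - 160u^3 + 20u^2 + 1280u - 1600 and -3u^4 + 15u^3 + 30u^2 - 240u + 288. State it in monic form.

By polynomial division,
  5u^5 + 5u^4 - 160u^3 + 20u^2 + 1280u - 1600 = (-(5/3)u - 10)(-3u^4 + 15u^3 + 30u^2 - 240u + 288) + (40u^3 - 80u^2 - 640u + 1280)
  -3u^4 + 15u^3 + 30u^2 - 240u + 288 = (-(3/40)u + 9/40)(40u^3 - 80u^2 - 640u + 1280) + (0)
Last nonzero remainder: 40u^3 - 80u^2 - 640u + 1280. Dividing through by 40 gives the monic gcd u^3 - 2u^2 - 16u + 32.

u^3 - 2u^2 - 16u + 32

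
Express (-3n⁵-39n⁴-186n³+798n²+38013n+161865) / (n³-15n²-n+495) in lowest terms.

Apply the Euclidean algorithm:
  -3n⁵-39n⁴-186n³+798n²+38013n+161865 = (-3n²-84n-1449)(n³-15n²-n+495) + (-19536n²+78144n+879120)
  n³-15n²-n+495 = (-(1/19536)n+1/1776)(-19536n²+78144n+879120) + (0)
Last nonzero remainder: -19536n²+78144n+879120. Dividing through by -19536 gives the monic gcd n²-4n-45.
Cancel n²-4n-45 from numerator and denominator to get the reduced form.

(-3n³-51n²-525n-3597)/(n-11)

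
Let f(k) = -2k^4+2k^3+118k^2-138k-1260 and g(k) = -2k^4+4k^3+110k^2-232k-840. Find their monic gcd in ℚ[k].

k^3-4k^2-47k+210

Repeated division with remainder:
  -2k^4+2k^3+118k^2-138k-1260 = (-2k^4+4k^3+110k^2-232k-840) + (-2k^3+8k^2+94k-420)
  -2k^4+4k^3+110k^2-232k-840 = (k+2)(-2k^3+8k^2+94k-420) + (0)
Last nonzero remainder: -2k^3+8k^2+94k-420. Dividing through by -2 gives the monic gcd k^3-4k^2-47k+210.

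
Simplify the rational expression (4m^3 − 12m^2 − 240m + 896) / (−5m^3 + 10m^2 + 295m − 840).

Apply the Euclidean algorithm:
  4m^3 − 12m^2 − 240m + 896 = (−4/5)(−5m^3 + 10m^2 + 295m − 840) + (−4m^2 − 4m + 224)
  −5m^3 + 10m^2 + 295m − 840 = ((5/4)m − 15/4)(−4m^2 − 4m + 224) + (0)
Last nonzero remainder: −4m^2 − 4m + 224. Dividing through by −4 gives the monic gcd m^2 + m − 56.
Cancel m^2 + m − 56 from numerator and denominator to get the reduced form.

(−4m + 16)/(5m − 15)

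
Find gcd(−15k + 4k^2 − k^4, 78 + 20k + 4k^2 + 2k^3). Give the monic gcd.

Apply the Euclidean algorithm:
  −k^4 + 4k^2 − 15k = (−(1/2)k + 1)(2k^3 + 4k^2 + 20k + 78) + (10k^2 + 4k − 78)
  2k^3 + 4k^2 + 20k + 78 = ((1/5)k + 8/25)(10k^2 + 4k − 78) + ((858/25)k + 2574/25)
  10k^2 + 4k − 78 = ((125/429)k − 25/33)((858/25)k + 2574/25) + (0)
Last nonzero remainder: (858/25)k + 2574/25. Dividing through by 858/25 gives the monic gcd k + 3.

3 + k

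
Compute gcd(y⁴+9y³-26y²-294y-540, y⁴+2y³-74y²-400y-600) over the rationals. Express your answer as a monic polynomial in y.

Apply the Euclidean algorithm:
  y⁴+9y³-26y²-294y-540 = (y⁴+2y³-74y²-400y-600) + (7y³+48y²+106y+60)
  y⁴+2y³-74y²-400y-600 = ((1/7)y-34/49)(7y³+48y²+106y+60) + (-(2736/49)y²-(16416/49)y-27360/49)
  7y³+48y²+106y+60 = (-(343/2736)y-49/456)(-(2736/49)y²-(16416/49)y-27360/49) + (0)
Last nonzero remainder: -(2736/49)y²-(16416/49)y-27360/49. Dividing through by -2736/49 gives the monic gcd y²+6y+10.

y²+6y+10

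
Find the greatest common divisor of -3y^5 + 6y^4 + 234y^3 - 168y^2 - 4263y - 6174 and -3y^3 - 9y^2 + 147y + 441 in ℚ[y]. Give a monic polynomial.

y^3 + 3y^2 - 49y - 147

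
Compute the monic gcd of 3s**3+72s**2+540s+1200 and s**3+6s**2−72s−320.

s**2+14s+40

Euclidean algorithm in ℚ[s]:
  3s**3+72s**2+540s+1200 = (3)(s**3+6s**2−72s−320) + (54s**2+756s+2160)
  s**3+6s**2−72s−320 = ((1/54)s−4/27)(54s**2+756s+2160) + (0)
Last nonzero remainder: 54s**2+756s+2160. Dividing through by 54 gives the monic gcd s**2+14s+40.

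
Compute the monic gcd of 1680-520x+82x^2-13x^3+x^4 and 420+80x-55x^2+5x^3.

Apply the Euclidean algorithm:
  x^4-13x^3+82x^2-520x+1680 = ((1/5)x-2/5)(5x^3-55x^2+80x+420) + (44x^2-572x+1848)
  5x^3-55x^2+80x+420 = ((5/44)x+5/22)(44x^2-572x+1848) + (0)
Last nonzero remainder: 44x^2-572x+1848. Dividing through by 44 gives the monic gcd x^2-13x+42.

42-13x+x^2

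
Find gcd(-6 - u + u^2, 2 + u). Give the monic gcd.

2 + u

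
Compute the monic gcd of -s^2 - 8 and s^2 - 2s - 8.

By polynomial division,
  -s^2 - 8 = (-1)(s^2 - 2s - 8) + (-2s - 16)
  s^2 - 2s - 8 = (-(1/2)s + 5)(-2s - 16) + (72)
  -2s - 16 = (-(1/36)s - 2/9)(72) + (0)
The last nonzero remainder is the constant 72, so the polynomials are coprime and gcd = 1.

1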